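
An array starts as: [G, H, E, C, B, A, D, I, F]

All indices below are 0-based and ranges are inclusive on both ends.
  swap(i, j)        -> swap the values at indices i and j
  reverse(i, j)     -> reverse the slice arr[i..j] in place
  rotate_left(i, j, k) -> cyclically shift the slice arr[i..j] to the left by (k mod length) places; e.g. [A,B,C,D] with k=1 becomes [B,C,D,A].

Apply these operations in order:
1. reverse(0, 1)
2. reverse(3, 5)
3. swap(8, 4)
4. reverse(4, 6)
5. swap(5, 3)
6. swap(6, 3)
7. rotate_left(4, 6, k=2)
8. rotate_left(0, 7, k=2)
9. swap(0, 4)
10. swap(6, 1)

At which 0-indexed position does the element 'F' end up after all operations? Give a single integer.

Answer: 6

Derivation:
After 1 (reverse(0, 1)): [H, G, E, C, B, A, D, I, F]
After 2 (reverse(3, 5)): [H, G, E, A, B, C, D, I, F]
After 3 (swap(8, 4)): [H, G, E, A, F, C, D, I, B]
After 4 (reverse(4, 6)): [H, G, E, A, D, C, F, I, B]
After 5 (swap(5, 3)): [H, G, E, C, D, A, F, I, B]
After 6 (swap(6, 3)): [H, G, E, F, D, A, C, I, B]
After 7 (rotate_left(4, 6, k=2)): [H, G, E, F, C, D, A, I, B]
After 8 (rotate_left(0, 7, k=2)): [E, F, C, D, A, I, H, G, B]
After 9 (swap(0, 4)): [A, F, C, D, E, I, H, G, B]
After 10 (swap(6, 1)): [A, H, C, D, E, I, F, G, B]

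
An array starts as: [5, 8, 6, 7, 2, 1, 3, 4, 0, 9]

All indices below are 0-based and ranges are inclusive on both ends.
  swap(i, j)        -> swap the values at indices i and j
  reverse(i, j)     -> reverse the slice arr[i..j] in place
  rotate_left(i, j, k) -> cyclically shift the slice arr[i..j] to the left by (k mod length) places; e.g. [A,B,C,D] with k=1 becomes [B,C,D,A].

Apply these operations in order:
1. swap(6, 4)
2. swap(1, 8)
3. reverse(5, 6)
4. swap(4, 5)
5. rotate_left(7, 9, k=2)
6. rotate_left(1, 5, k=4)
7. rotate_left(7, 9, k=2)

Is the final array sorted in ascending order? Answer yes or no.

Answer: no

Derivation:
After 1 (swap(6, 4)): [5, 8, 6, 7, 3, 1, 2, 4, 0, 9]
After 2 (swap(1, 8)): [5, 0, 6, 7, 3, 1, 2, 4, 8, 9]
After 3 (reverse(5, 6)): [5, 0, 6, 7, 3, 2, 1, 4, 8, 9]
After 4 (swap(4, 5)): [5, 0, 6, 7, 2, 3, 1, 4, 8, 9]
After 5 (rotate_left(7, 9, k=2)): [5, 0, 6, 7, 2, 3, 1, 9, 4, 8]
After 6 (rotate_left(1, 5, k=4)): [5, 3, 0, 6, 7, 2, 1, 9, 4, 8]
After 7 (rotate_left(7, 9, k=2)): [5, 3, 0, 6, 7, 2, 1, 8, 9, 4]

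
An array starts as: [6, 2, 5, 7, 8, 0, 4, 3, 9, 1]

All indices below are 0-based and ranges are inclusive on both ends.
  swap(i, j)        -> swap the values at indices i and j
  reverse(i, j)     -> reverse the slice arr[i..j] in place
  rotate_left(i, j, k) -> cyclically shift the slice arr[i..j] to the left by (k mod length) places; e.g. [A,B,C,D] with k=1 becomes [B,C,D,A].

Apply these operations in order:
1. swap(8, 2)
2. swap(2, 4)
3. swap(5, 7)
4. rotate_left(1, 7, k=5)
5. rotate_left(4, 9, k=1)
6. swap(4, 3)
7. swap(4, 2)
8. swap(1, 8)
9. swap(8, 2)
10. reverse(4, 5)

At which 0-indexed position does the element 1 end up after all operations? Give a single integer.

Answer: 1

Derivation:
After 1 (swap(8, 2)): [6, 2, 9, 7, 8, 0, 4, 3, 5, 1]
After 2 (swap(2, 4)): [6, 2, 8, 7, 9, 0, 4, 3, 5, 1]
After 3 (swap(5, 7)): [6, 2, 8, 7, 9, 3, 4, 0, 5, 1]
After 4 (rotate_left(1, 7, k=5)): [6, 4, 0, 2, 8, 7, 9, 3, 5, 1]
After 5 (rotate_left(4, 9, k=1)): [6, 4, 0, 2, 7, 9, 3, 5, 1, 8]
After 6 (swap(4, 3)): [6, 4, 0, 7, 2, 9, 3, 5, 1, 8]
After 7 (swap(4, 2)): [6, 4, 2, 7, 0, 9, 3, 5, 1, 8]
After 8 (swap(1, 8)): [6, 1, 2, 7, 0, 9, 3, 5, 4, 8]
After 9 (swap(8, 2)): [6, 1, 4, 7, 0, 9, 3, 5, 2, 8]
After 10 (reverse(4, 5)): [6, 1, 4, 7, 9, 0, 3, 5, 2, 8]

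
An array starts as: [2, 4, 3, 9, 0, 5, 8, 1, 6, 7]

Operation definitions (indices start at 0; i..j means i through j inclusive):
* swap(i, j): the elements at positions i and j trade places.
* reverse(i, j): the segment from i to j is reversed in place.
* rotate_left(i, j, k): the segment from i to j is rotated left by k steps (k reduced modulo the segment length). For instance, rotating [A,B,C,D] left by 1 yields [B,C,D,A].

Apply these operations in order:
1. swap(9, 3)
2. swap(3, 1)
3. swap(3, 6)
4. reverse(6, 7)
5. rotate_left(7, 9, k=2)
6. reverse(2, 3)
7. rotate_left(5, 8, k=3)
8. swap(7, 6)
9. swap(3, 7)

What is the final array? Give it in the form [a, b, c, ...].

Answer: [2, 7, 8, 5, 0, 4, 1, 3, 9, 6]

Derivation:
After 1 (swap(9, 3)): [2, 4, 3, 7, 0, 5, 8, 1, 6, 9]
After 2 (swap(3, 1)): [2, 7, 3, 4, 0, 5, 8, 1, 6, 9]
After 3 (swap(3, 6)): [2, 7, 3, 8, 0, 5, 4, 1, 6, 9]
After 4 (reverse(6, 7)): [2, 7, 3, 8, 0, 5, 1, 4, 6, 9]
After 5 (rotate_left(7, 9, k=2)): [2, 7, 3, 8, 0, 5, 1, 9, 4, 6]
After 6 (reverse(2, 3)): [2, 7, 8, 3, 0, 5, 1, 9, 4, 6]
After 7 (rotate_left(5, 8, k=3)): [2, 7, 8, 3, 0, 4, 5, 1, 9, 6]
After 8 (swap(7, 6)): [2, 7, 8, 3, 0, 4, 1, 5, 9, 6]
After 9 (swap(3, 7)): [2, 7, 8, 5, 0, 4, 1, 3, 9, 6]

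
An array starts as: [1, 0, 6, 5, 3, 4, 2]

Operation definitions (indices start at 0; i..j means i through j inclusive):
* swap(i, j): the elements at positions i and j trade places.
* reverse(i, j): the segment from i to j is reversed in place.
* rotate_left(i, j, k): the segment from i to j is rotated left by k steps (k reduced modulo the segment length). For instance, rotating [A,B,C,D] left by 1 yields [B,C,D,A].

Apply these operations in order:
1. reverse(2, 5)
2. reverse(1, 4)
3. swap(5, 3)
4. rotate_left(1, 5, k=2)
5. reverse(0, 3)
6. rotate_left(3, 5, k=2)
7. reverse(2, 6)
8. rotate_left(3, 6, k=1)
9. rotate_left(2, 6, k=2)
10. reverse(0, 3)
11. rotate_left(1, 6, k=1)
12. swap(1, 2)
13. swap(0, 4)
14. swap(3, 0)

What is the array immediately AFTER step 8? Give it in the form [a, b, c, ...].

After 1 (reverse(2, 5)): [1, 0, 4, 3, 5, 6, 2]
After 2 (reverse(1, 4)): [1, 5, 3, 4, 0, 6, 2]
After 3 (swap(5, 3)): [1, 5, 3, 6, 0, 4, 2]
After 4 (rotate_left(1, 5, k=2)): [1, 6, 0, 4, 5, 3, 2]
After 5 (reverse(0, 3)): [4, 0, 6, 1, 5, 3, 2]
After 6 (rotate_left(3, 5, k=2)): [4, 0, 6, 3, 1, 5, 2]
After 7 (reverse(2, 6)): [4, 0, 2, 5, 1, 3, 6]
After 8 (rotate_left(3, 6, k=1)): [4, 0, 2, 1, 3, 6, 5]

Answer: [4, 0, 2, 1, 3, 6, 5]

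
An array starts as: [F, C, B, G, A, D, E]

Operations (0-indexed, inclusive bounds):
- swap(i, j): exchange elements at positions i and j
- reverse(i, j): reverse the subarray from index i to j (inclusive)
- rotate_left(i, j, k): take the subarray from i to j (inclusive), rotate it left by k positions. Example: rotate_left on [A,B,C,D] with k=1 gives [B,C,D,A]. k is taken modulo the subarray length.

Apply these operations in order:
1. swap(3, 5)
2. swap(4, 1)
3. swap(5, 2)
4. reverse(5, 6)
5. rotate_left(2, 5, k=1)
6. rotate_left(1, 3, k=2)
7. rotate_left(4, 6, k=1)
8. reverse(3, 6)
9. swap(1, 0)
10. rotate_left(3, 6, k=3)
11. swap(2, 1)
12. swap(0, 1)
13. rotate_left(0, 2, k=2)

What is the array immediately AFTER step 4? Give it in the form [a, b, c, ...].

Answer: [F, A, G, D, C, E, B]

Derivation:
After 1 (swap(3, 5)): [F, C, B, D, A, G, E]
After 2 (swap(4, 1)): [F, A, B, D, C, G, E]
After 3 (swap(5, 2)): [F, A, G, D, C, B, E]
After 4 (reverse(5, 6)): [F, A, G, D, C, E, B]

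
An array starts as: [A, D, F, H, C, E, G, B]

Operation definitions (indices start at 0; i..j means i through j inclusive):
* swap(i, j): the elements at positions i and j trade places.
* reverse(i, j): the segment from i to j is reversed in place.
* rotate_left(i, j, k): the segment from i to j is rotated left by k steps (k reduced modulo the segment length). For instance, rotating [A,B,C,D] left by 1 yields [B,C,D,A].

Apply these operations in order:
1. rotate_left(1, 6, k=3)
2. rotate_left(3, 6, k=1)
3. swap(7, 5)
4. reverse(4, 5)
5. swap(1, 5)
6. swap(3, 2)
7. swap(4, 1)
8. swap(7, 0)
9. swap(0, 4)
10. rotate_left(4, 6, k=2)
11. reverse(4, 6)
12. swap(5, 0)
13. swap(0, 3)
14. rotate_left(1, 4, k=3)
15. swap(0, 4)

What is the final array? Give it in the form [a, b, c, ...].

After 1 (rotate_left(1, 6, k=3)): [A, C, E, G, D, F, H, B]
After 2 (rotate_left(3, 6, k=1)): [A, C, E, D, F, H, G, B]
After 3 (swap(7, 5)): [A, C, E, D, F, B, G, H]
After 4 (reverse(4, 5)): [A, C, E, D, B, F, G, H]
After 5 (swap(1, 5)): [A, F, E, D, B, C, G, H]
After 6 (swap(3, 2)): [A, F, D, E, B, C, G, H]
After 7 (swap(4, 1)): [A, B, D, E, F, C, G, H]
After 8 (swap(7, 0)): [H, B, D, E, F, C, G, A]
After 9 (swap(0, 4)): [F, B, D, E, H, C, G, A]
After 10 (rotate_left(4, 6, k=2)): [F, B, D, E, G, H, C, A]
After 11 (reverse(4, 6)): [F, B, D, E, C, H, G, A]
After 12 (swap(5, 0)): [H, B, D, E, C, F, G, A]
After 13 (swap(0, 3)): [E, B, D, H, C, F, G, A]
After 14 (rotate_left(1, 4, k=3)): [E, C, B, D, H, F, G, A]
After 15 (swap(0, 4)): [H, C, B, D, E, F, G, A]

Answer: [H, C, B, D, E, F, G, A]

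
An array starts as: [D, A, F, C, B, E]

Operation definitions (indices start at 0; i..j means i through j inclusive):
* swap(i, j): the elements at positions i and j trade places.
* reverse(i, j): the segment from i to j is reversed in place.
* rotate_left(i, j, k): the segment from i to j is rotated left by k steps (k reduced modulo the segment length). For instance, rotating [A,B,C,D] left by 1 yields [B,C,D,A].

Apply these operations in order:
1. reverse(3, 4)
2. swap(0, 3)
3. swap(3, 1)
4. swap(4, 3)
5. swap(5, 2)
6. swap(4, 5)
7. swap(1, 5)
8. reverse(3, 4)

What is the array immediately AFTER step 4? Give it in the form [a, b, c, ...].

After 1 (reverse(3, 4)): [D, A, F, B, C, E]
After 2 (swap(0, 3)): [B, A, F, D, C, E]
After 3 (swap(3, 1)): [B, D, F, A, C, E]
After 4 (swap(4, 3)): [B, D, F, C, A, E]

Answer: [B, D, F, C, A, E]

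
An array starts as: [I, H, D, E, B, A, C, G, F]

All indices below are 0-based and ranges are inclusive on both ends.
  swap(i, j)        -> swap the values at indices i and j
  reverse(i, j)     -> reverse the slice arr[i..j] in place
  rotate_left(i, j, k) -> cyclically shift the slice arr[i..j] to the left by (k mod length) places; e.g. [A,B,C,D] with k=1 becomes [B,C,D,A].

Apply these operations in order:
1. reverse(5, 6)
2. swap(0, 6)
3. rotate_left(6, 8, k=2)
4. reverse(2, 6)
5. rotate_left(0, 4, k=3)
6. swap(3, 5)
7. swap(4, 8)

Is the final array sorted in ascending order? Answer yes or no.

Answer: no

Derivation:
After 1 (reverse(5, 6)): [I, H, D, E, B, C, A, G, F]
After 2 (swap(0, 6)): [A, H, D, E, B, C, I, G, F]
After 3 (rotate_left(6, 8, k=2)): [A, H, D, E, B, C, F, I, G]
After 4 (reverse(2, 6)): [A, H, F, C, B, E, D, I, G]
After 5 (rotate_left(0, 4, k=3)): [C, B, A, H, F, E, D, I, G]
After 6 (swap(3, 5)): [C, B, A, E, F, H, D, I, G]
After 7 (swap(4, 8)): [C, B, A, E, G, H, D, I, F]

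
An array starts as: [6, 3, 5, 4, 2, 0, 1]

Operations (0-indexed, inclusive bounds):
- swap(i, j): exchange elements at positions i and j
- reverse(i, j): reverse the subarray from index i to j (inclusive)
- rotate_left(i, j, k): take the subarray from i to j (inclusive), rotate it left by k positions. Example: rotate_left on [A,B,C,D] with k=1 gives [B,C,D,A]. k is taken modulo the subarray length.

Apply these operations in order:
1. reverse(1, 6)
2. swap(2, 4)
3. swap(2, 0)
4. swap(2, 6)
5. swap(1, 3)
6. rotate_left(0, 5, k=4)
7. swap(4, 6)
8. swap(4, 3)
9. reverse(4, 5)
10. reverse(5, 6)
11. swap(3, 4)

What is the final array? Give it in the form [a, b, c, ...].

After 1 (reverse(1, 6)): [6, 1, 0, 2, 4, 5, 3]
After 2 (swap(2, 4)): [6, 1, 4, 2, 0, 5, 3]
After 3 (swap(2, 0)): [4, 1, 6, 2, 0, 5, 3]
After 4 (swap(2, 6)): [4, 1, 3, 2, 0, 5, 6]
After 5 (swap(1, 3)): [4, 2, 3, 1, 0, 5, 6]
After 6 (rotate_left(0, 5, k=4)): [0, 5, 4, 2, 3, 1, 6]
After 7 (swap(4, 6)): [0, 5, 4, 2, 6, 1, 3]
After 8 (swap(4, 3)): [0, 5, 4, 6, 2, 1, 3]
After 9 (reverse(4, 5)): [0, 5, 4, 6, 1, 2, 3]
After 10 (reverse(5, 6)): [0, 5, 4, 6, 1, 3, 2]
After 11 (swap(3, 4)): [0, 5, 4, 1, 6, 3, 2]

Answer: [0, 5, 4, 1, 6, 3, 2]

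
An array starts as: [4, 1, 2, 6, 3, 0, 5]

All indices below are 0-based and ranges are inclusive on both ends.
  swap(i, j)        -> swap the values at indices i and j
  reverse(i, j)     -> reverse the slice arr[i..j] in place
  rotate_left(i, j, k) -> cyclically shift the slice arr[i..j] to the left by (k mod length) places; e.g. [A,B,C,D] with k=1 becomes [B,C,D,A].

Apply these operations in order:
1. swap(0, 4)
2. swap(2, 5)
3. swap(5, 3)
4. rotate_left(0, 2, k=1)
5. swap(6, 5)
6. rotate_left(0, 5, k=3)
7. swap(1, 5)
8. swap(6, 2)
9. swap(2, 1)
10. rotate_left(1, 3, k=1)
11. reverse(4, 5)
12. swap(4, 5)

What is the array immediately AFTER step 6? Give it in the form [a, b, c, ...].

After 1 (swap(0, 4)): [3, 1, 2, 6, 4, 0, 5]
After 2 (swap(2, 5)): [3, 1, 0, 6, 4, 2, 5]
After 3 (swap(5, 3)): [3, 1, 0, 2, 4, 6, 5]
After 4 (rotate_left(0, 2, k=1)): [1, 0, 3, 2, 4, 6, 5]
After 5 (swap(6, 5)): [1, 0, 3, 2, 4, 5, 6]
After 6 (rotate_left(0, 5, k=3)): [2, 4, 5, 1, 0, 3, 6]

Answer: [2, 4, 5, 1, 0, 3, 6]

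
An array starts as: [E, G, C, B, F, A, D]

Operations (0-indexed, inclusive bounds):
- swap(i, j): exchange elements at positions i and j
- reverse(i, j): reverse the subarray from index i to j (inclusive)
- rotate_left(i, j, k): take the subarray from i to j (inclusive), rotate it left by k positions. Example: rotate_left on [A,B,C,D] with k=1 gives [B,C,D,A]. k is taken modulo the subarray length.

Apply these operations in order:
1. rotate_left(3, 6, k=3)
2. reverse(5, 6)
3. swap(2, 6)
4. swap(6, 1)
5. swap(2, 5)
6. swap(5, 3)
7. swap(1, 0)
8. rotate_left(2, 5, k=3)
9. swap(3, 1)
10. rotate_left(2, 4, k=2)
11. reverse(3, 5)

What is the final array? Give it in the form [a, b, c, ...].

After 1 (rotate_left(3, 6, k=3)): [E, G, C, D, B, F, A]
After 2 (reverse(5, 6)): [E, G, C, D, B, A, F]
After 3 (swap(2, 6)): [E, G, F, D, B, A, C]
After 4 (swap(6, 1)): [E, C, F, D, B, A, G]
After 5 (swap(2, 5)): [E, C, A, D, B, F, G]
After 6 (swap(5, 3)): [E, C, A, F, B, D, G]
After 7 (swap(1, 0)): [C, E, A, F, B, D, G]
After 8 (rotate_left(2, 5, k=3)): [C, E, D, A, F, B, G]
After 9 (swap(3, 1)): [C, A, D, E, F, B, G]
After 10 (rotate_left(2, 4, k=2)): [C, A, F, D, E, B, G]
After 11 (reverse(3, 5)): [C, A, F, B, E, D, G]

Answer: [C, A, F, B, E, D, G]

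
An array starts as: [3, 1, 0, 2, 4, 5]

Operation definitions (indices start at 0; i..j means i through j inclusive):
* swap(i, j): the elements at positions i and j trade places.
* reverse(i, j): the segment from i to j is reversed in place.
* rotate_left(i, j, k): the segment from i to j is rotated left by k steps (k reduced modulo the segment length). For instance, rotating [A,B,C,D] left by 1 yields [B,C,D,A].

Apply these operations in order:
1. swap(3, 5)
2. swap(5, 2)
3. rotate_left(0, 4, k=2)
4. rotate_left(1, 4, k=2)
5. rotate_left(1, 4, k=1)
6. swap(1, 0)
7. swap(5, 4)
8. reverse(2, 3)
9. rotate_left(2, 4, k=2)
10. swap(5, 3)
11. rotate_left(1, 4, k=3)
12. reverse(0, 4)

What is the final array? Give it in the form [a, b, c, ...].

After 1 (swap(3, 5)): [3, 1, 0, 5, 4, 2]
After 2 (swap(5, 2)): [3, 1, 2, 5, 4, 0]
After 3 (rotate_left(0, 4, k=2)): [2, 5, 4, 3, 1, 0]
After 4 (rotate_left(1, 4, k=2)): [2, 3, 1, 5, 4, 0]
After 5 (rotate_left(1, 4, k=1)): [2, 1, 5, 4, 3, 0]
After 6 (swap(1, 0)): [1, 2, 5, 4, 3, 0]
After 7 (swap(5, 4)): [1, 2, 5, 4, 0, 3]
After 8 (reverse(2, 3)): [1, 2, 4, 5, 0, 3]
After 9 (rotate_left(2, 4, k=2)): [1, 2, 0, 4, 5, 3]
After 10 (swap(5, 3)): [1, 2, 0, 3, 5, 4]
After 11 (rotate_left(1, 4, k=3)): [1, 5, 2, 0, 3, 4]
After 12 (reverse(0, 4)): [3, 0, 2, 5, 1, 4]

Answer: [3, 0, 2, 5, 1, 4]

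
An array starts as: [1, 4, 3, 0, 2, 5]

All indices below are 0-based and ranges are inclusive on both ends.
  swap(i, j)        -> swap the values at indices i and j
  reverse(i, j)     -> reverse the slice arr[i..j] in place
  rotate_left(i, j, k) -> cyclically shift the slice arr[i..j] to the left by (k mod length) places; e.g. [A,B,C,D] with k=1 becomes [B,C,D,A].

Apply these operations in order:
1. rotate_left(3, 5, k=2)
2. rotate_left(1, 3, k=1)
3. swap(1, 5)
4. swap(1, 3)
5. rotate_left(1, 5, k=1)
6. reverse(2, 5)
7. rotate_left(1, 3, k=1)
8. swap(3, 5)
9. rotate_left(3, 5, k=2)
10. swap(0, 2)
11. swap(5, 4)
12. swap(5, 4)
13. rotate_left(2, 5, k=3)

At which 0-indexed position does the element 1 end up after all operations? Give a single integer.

Answer: 3

Derivation:
After 1 (rotate_left(3, 5, k=2)): [1, 4, 3, 5, 0, 2]
After 2 (rotate_left(1, 3, k=1)): [1, 3, 5, 4, 0, 2]
After 3 (swap(1, 5)): [1, 2, 5, 4, 0, 3]
After 4 (swap(1, 3)): [1, 4, 5, 2, 0, 3]
After 5 (rotate_left(1, 5, k=1)): [1, 5, 2, 0, 3, 4]
After 6 (reverse(2, 5)): [1, 5, 4, 3, 0, 2]
After 7 (rotate_left(1, 3, k=1)): [1, 4, 3, 5, 0, 2]
After 8 (swap(3, 5)): [1, 4, 3, 2, 0, 5]
After 9 (rotate_left(3, 5, k=2)): [1, 4, 3, 5, 2, 0]
After 10 (swap(0, 2)): [3, 4, 1, 5, 2, 0]
After 11 (swap(5, 4)): [3, 4, 1, 5, 0, 2]
After 12 (swap(5, 4)): [3, 4, 1, 5, 2, 0]
After 13 (rotate_left(2, 5, k=3)): [3, 4, 0, 1, 5, 2]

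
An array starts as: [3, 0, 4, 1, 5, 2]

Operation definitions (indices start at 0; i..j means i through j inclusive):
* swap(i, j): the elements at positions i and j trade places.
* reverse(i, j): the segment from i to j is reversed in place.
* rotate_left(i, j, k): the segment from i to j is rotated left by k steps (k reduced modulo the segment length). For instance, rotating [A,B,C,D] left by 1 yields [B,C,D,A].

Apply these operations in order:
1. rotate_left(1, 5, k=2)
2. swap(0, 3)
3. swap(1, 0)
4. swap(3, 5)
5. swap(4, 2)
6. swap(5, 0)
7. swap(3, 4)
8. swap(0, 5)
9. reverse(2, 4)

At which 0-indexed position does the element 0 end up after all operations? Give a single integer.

After 1 (rotate_left(1, 5, k=2)): [3, 1, 5, 2, 0, 4]
After 2 (swap(0, 3)): [2, 1, 5, 3, 0, 4]
After 3 (swap(1, 0)): [1, 2, 5, 3, 0, 4]
After 4 (swap(3, 5)): [1, 2, 5, 4, 0, 3]
After 5 (swap(4, 2)): [1, 2, 0, 4, 5, 3]
After 6 (swap(5, 0)): [3, 2, 0, 4, 5, 1]
After 7 (swap(3, 4)): [3, 2, 0, 5, 4, 1]
After 8 (swap(0, 5)): [1, 2, 0, 5, 4, 3]
After 9 (reverse(2, 4)): [1, 2, 4, 5, 0, 3]

Answer: 4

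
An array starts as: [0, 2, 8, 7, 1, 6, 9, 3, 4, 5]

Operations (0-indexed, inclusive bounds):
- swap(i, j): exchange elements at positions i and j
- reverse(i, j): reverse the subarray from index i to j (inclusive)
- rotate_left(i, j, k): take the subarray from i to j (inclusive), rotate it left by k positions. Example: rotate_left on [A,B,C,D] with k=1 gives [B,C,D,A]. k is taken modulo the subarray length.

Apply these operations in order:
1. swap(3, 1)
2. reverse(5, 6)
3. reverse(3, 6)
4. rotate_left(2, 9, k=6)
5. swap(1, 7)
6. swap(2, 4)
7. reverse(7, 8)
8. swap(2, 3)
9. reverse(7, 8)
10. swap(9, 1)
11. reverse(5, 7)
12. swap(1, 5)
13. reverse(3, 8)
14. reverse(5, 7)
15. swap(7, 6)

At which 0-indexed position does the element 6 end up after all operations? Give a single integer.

Answer: 4

Derivation:
After 1 (swap(3, 1)): [0, 7, 8, 2, 1, 6, 9, 3, 4, 5]
After 2 (reverse(5, 6)): [0, 7, 8, 2, 1, 9, 6, 3, 4, 5]
After 3 (reverse(3, 6)): [0, 7, 8, 6, 9, 1, 2, 3, 4, 5]
After 4 (rotate_left(2, 9, k=6)): [0, 7, 4, 5, 8, 6, 9, 1, 2, 3]
After 5 (swap(1, 7)): [0, 1, 4, 5, 8, 6, 9, 7, 2, 3]
After 6 (swap(2, 4)): [0, 1, 8, 5, 4, 6, 9, 7, 2, 3]
After 7 (reverse(7, 8)): [0, 1, 8, 5, 4, 6, 9, 2, 7, 3]
After 8 (swap(2, 3)): [0, 1, 5, 8, 4, 6, 9, 2, 7, 3]
After 9 (reverse(7, 8)): [0, 1, 5, 8, 4, 6, 9, 7, 2, 3]
After 10 (swap(9, 1)): [0, 3, 5, 8, 4, 6, 9, 7, 2, 1]
After 11 (reverse(5, 7)): [0, 3, 5, 8, 4, 7, 9, 6, 2, 1]
After 12 (swap(1, 5)): [0, 7, 5, 8, 4, 3, 9, 6, 2, 1]
After 13 (reverse(3, 8)): [0, 7, 5, 2, 6, 9, 3, 4, 8, 1]
After 14 (reverse(5, 7)): [0, 7, 5, 2, 6, 4, 3, 9, 8, 1]
After 15 (swap(7, 6)): [0, 7, 5, 2, 6, 4, 9, 3, 8, 1]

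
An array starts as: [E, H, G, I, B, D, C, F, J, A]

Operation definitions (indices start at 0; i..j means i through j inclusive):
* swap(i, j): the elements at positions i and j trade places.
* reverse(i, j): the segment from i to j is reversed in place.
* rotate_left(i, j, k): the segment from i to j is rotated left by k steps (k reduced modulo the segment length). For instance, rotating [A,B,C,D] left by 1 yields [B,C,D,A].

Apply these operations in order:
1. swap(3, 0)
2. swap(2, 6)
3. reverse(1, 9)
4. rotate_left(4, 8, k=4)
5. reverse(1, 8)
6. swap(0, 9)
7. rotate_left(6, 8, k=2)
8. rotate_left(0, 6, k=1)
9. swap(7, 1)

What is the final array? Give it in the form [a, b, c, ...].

After 1 (swap(3, 0)): [I, H, G, E, B, D, C, F, J, A]
After 2 (swap(2, 6)): [I, H, C, E, B, D, G, F, J, A]
After 3 (reverse(1, 9)): [I, A, J, F, G, D, B, E, C, H]
After 4 (rotate_left(4, 8, k=4)): [I, A, J, F, C, G, D, B, E, H]
After 5 (reverse(1, 8)): [I, E, B, D, G, C, F, J, A, H]
After 6 (swap(0, 9)): [H, E, B, D, G, C, F, J, A, I]
After 7 (rotate_left(6, 8, k=2)): [H, E, B, D, G, C, A, F, J, I]
After 8 (rotate_left(0, 6, k=1)): [E, B, D, G, C, A, H, F, J, I]
After 9 (swap(7, 1)): [E, F, D, G, C, A, H, B, J, I]

Answer: [E, F, D, G, C, A, H, B, J, I]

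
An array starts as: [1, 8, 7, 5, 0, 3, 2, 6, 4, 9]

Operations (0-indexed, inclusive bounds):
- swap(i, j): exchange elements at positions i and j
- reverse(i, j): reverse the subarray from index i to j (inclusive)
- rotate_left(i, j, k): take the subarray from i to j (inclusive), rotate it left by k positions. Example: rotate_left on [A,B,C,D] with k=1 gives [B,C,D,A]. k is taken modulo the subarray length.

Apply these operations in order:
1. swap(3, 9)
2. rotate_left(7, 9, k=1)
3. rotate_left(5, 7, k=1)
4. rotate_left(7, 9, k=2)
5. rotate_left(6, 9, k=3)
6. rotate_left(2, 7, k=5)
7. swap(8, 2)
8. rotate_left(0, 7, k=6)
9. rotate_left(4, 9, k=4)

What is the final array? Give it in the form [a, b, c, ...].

After 1 (swap(3, 9)): [1, 8, 7, 9, 0, 3, 2, 6, 4, 5]
After 2 (rotate_left(7, 9, k=1)): [1, 8, 7, 9, 0, 3, 2, 4, 5, 6]
After 3 (rotate_left(5, 7, k=1)): [1, 8, 7, 9, 0, 2, 4, 3, 5, 6]
After 4 (rotate_left(7, 9, k=2)): [1, 8, 7, 9, 0, 2, 4, 6, 3, 5]
After 5 (rotate_left(6, 9, k=3)): [1, 8, 7, 9, 0, 2, 5, 4, 6, 3]
After 6 (rotate_left(2, 7, k=5)): [1, 8, 4, 7, 9, 0, 2, 5, 6, 3]
After 7 (swap(8, 2)): [1, 8, 6, 7, 9, 0, 2, 5, 4, 3]
After 8 (rotate_left(0, 7, k=6)): [2, 5, 1, 8, 6, 7, 9, 0, 4, 3]
After 9 (rotate_left(4, 9, k=4)): [2, 5, 1, 8, 4, 3, 6, 7, 9, 0]

Answer: [2, 5, 1, 8, 4, 3, 6, 7, 9, 0]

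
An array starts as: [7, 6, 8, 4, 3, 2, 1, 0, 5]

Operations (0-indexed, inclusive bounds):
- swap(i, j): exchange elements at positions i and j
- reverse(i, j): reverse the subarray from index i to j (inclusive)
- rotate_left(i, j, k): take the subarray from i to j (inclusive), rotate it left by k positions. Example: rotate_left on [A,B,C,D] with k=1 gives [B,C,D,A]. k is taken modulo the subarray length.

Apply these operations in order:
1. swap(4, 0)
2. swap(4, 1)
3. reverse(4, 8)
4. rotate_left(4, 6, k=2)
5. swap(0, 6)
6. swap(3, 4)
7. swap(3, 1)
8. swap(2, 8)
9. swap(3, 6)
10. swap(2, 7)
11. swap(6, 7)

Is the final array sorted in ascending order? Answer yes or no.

After 1 (swap(4, 0)): [3, 6, 8, 4, 7, 2, 1, 0, 5]
After 2 (swap(4, 1)): [3, 7, 8, 4, 6, 2, 1, 0, 5]
After 3 (reverse(4, 8)): [3, 7, 8, 4, 5, 0, 1, 2, 6]
After 4 (rotate_left(4, 6, k=2)): [3, 7, 8, 4, 1, 5, 0, 2, 6]
After 5 (swap(0, 6)): [0, 7, 8, 4, 1, 5, 3, 2, 6]
After 6 (swap(3, 4)): [0, 7, 8, 1, 4, 5, 3, 2, 6]
After 7 (swap(3, 1)): [0, 1, 8, 7, 4, 5, 3, 2, 6]
After 8 (swap(2, 8)): [0, 1, 6, 7, 4, 5, 3, 2, 8]
After 9 (swap(3, 6)): [0, 1, 6, 3, 4, 5, 7, 2, 8]
After 10 (swap(2, 7)): [0, 1, 2, 3, 4, 5, 7, 6, 8]
After 11 (swap(6, 7)): [0, 1, 2, 3, 4, 5, 6, 7, 8]

Answer: yes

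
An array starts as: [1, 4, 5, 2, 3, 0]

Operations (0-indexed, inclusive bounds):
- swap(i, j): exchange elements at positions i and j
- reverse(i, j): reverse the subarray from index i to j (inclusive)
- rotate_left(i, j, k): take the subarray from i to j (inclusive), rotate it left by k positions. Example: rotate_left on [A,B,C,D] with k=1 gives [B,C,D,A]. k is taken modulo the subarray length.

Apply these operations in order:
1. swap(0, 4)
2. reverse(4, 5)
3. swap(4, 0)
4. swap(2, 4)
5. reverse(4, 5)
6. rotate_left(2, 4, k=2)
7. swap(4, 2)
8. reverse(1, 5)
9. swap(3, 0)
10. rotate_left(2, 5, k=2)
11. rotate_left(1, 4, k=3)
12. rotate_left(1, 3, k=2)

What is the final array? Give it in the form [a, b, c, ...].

After 1 (swap(0, 4)): [3, 4, 5, 2, 1, 0]
After 2 (reverse(4, 5)): [3, 4, 5, 2, 0, 1]
After 3 (swap(4, 0)): [0, 4, 5, 2, 3, 1]
After 4 (swap(2, 4)): [0, 4, 3, 2, 5, 1]
After 5 (reverse(4, 5)): [0, 4, 3, 2, 1, 5]
After 6 (rotate_left(2, 4, k=2)): [0, 4, 1, 3, 2, 5]
After 7 (swap(4, 2)): [0, 4, 2, 3, 1, 5]
After 8 (reverse(1, 5)): [0, 5, 1, 3, 2, 4]
After 9 (swap(3, 0)): [3, 5, 1, 0, 2, 4]
After 10 (rotate_left(2, 5, k=2)): [3, 5, 2, 4, 1, 0]
After 11 (rotate_left(1, 4, k=3)): [3, 1, 5, 2, 4, 0]
After 12 (rotate_left(1, 3, k=2)): [3, 2, 1, 5, 4, 0]

Answer: [3, 2, 1, 5, 4, 0]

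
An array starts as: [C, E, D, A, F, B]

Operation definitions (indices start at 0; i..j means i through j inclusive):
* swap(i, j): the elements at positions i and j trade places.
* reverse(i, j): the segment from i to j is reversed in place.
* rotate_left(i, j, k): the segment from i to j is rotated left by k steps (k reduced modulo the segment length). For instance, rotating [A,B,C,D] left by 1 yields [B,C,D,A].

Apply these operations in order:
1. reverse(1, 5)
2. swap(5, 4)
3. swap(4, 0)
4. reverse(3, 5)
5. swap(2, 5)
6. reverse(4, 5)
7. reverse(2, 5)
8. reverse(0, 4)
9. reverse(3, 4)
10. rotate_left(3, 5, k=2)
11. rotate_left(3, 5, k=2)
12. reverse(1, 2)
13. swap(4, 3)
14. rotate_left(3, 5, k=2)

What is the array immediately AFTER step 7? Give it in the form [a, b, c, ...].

Answer: [E, B, C, F, D, A]

Derivation:
After 1 (reverse(1, 5)): [C, B, F, A, D, E]
After 2 (swap(5, 4)): [C, B, F, A, E, D]
After 3 (swap(4, 0)): [E, B, F, A, C, D]
After 4 (reverse(3, 5)): [E, B, F, D, C, A]
After 5 (swap(2, 5)): [E, B, A, D, C, F]
After 6 (reverse(4, 5)): [E, B, A, D, F, C]
After 7 (reverse(2, 5)): [E, B, C, F, D, A]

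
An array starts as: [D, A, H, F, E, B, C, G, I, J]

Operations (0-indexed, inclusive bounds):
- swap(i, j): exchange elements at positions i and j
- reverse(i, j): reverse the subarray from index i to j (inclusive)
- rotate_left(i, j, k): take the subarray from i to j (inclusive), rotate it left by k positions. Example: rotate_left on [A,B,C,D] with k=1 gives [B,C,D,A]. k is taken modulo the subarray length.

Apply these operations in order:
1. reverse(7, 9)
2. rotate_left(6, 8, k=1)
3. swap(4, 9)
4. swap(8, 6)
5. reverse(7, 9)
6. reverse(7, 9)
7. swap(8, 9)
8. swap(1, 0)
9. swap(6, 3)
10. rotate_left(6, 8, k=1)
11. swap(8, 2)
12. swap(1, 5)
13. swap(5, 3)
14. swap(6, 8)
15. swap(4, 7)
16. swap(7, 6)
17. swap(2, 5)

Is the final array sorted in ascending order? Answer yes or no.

Answer: yes

Derivation:
After 1 (reverse(7, 9)): [D, A, H, F, E, B, C, J, I, G]
After 2 (rotate_left(6, 8, k=1)): [D, A, H, F, E, B, J, I, C, G]
After 3 (swap(4, 9)): [D, A, H, F, G, B, J, I, C, E]
After 4 (swap(8, 6)): [D, A, H, F, G, B, C, I, J, E]
After 5 (reverse(7, 9)): [D, A, H, F, G, B, C, E, J, I]
After 6 (reverse(7, 9)): [D, A, H, F, G, B, C, I, J, E]
After 7 (swap(8, 9)): [D, A, H, F, G, B, C, I, E, J]
After 8 (swap(1, 0)): [A, D, H, F, G, B, C, I, E, J]
After 9 (swap(6, 3)): [A, D, H, C, G, B, F, I, E, J]
After 10 (rotate_left(6, 8, k=1)): [A, D, H, C, G, B, I, E, F, J]
After 11 (swap(8, 2)): [A, D, F, C, G, B, I, E, H, J]
After 12 (swap(1, 5)): [A, B, F, C, G, D, I, E, H, J]
After 13 (swap(5, 3)): [A, B, F, D, G, C, I, E, H, J]
After 14 (swap(6, 8)): [A, B, F, D, G, C, H, E, I, J]
After 15 (swap(4, 7)): [A, B, F, D, E, C, H, G, I, J]
After 16 (swap(7, 6)): [A, B, F, D, E, C, G, H, I, J]
After 17 (swap(2, 5)): [A, B, C, D, E, F, G, H, I, J]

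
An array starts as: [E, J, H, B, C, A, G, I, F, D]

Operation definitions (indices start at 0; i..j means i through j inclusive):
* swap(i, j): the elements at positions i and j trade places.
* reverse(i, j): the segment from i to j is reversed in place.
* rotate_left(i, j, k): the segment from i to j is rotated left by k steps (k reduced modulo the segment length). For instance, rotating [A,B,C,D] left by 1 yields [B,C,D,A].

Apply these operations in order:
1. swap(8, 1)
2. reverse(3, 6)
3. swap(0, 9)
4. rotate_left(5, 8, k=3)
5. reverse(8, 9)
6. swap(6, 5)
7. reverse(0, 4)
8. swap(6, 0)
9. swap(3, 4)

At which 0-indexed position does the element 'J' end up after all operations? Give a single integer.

After 1 (swap(8, 1)): [E, F, H, B, C, A, G, I, J, D]
After 2 (reverse(3, 6)): [E, F, H, G, A, C, B, I, J, D]
After 3 (swap(0, 9)): [D, F, H, G, A, C, B, I, J, E]
After 4 (rotate_left(5, 8, k=3)): [D, F, H, G, A, J, C, B, I, E]
After 5 (reverse(8, 9)): [D, F, H, G, A, J, C, B, E, I]
After 6 (swap(6, 5)): [D, F, H, G, A, C, J, B, E, I]
After 7 (reverse(0, 4)): [A, G, H, F, D, C, J, B, E, I]
After 8 (swap(6, 0)): [J, G, H, F, D, C, A, B, E, I]
After 9 (swap(3, 4)): [J, G, H, D, F, C, A, B, E, I]

Answer: 0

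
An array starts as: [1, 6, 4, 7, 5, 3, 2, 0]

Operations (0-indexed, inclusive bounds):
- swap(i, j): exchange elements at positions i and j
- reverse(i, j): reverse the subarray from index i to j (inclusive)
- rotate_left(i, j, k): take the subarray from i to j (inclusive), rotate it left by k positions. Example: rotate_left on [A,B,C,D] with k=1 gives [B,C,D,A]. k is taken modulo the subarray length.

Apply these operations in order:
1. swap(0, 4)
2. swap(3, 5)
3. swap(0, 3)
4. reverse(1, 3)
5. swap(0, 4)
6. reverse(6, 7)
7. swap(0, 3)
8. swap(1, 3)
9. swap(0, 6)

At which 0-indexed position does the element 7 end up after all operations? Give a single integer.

Answer: 5

Derivation:
After 1 (swap(0, 4)): [5, 6, 4, 7, 1, 3, 2, 0]
After 2 (swap(3, 5)): [5, 6, 4, 3, 1, 7, 2, 0]
After 3 (swap(0, 3)): [3, 6, 4, 5, 1, 7, 2, 0]
After 4 (reverse(1, 3)): [3, 5, 4, 6, 1, 7, 2, 0]
After 5 (swap(0, 4)): [1, 5, 4, 6, 3, 7, 2, 0]
After 6 (reverse(6, 7)): [1, 5, 4, 6, 3, 7, 0, 2]
After 7 (swap(0, 3)): [6, 5, 4, 1, 3, 7, 0, 2]
After 8 (swap(1, 3)): [6, 1, 4, 5, 3, 7, 0, 2]
After 9 (swap(0, 6)): [0, 1, 4, 5, 3, 7, 6, 2]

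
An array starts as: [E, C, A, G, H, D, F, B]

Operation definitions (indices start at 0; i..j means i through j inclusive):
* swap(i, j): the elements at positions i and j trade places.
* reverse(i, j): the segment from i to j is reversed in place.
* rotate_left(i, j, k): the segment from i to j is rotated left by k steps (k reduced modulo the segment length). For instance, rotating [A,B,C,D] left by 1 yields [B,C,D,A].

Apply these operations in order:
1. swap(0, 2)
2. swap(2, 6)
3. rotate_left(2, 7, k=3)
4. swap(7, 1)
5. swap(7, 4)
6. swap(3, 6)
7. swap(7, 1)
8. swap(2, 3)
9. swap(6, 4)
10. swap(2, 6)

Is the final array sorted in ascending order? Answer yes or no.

After 1 (swap(0, 2)): [A, C, E, G, H, D, F, B]
After 2 (swap(2, 6)): [A, C, F, G, H, D, E, B]
After 3 (rotate_left(2, 7, k=3)): [A, C, D, E, B, F, G, H]
After 4 (swap(7, 1)): [A, H, D, E, B, F, G, C]
After 5 (swap(7, 4)): [A, H, D, E, C, F, G, B]
After 6 (swap(3, 6)): [A, H, D, G, C, F, E, B]
After 7 (swap(7, 1)): [A, B, D, G, C, F, E, H]
After 8 (swap(2, 3)): [A, B, G, D, C, F, E, H]
After 9 (swap(6, 4)): [A, B, G, D, E, F, C, H]
After 10 (swap(2, 6)): [A, B, C, D, E, F, G, H]

Answer: yes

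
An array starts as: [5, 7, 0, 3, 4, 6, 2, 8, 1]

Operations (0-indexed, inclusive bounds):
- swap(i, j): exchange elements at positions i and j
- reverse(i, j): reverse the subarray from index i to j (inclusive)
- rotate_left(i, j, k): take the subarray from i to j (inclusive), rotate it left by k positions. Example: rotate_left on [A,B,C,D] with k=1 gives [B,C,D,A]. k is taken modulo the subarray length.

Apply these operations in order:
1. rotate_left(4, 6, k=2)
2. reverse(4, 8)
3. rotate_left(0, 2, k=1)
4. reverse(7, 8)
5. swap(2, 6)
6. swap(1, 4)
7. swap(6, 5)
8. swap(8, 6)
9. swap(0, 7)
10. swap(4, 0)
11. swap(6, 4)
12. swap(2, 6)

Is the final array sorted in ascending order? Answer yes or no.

After 1 (rotate_left(4, 6, k=2)): [5, 7, 0, 3, 2, 4, 6, 8, 1]
After 2 (reverse(4, 8)): [5, 7, 0, 3, 1, 8, 6, 4, 2]
After 3 (rotate_left(0, 2, k=1)): [7, 0, 5, 3, 1, 8, 6, 4, 2]
After 4 (reverse(7, 8)): [7, 0, 5, 3, 1, 8, 6, 2, 4]
After 5 (swap(2, 6)): [7, 0, 6, 3, 1, 8, 5, 2, 4]
After 6 (swap(1, 4)): [7, 1, 6, 3, 0, 8, 5, 2, 4]
After 7 (swap(6, 5)): [7, 1, 6, 3, 0, 5, 8, 2, 4]
After 8 (swap(8, 6)): [7, 1, 6, 3, 0, 5, 4, 2, 8]
After 9 (swap(0, 7)): [2, 1, 6, 3, 0, 5, 4, 7, 8]
After 10 (swap(4, 0)): [0, 1, 6, 3, 2, 5, 4, 7, 8]
After 11 (swap(6, 4)): [0, 1, 6, 3, 4, 5, 2, 7, 8]
After 12 (swap(2, 6)): [0, 1, 2, 3, 4, 5, 6, 7, 8]

Answer: yes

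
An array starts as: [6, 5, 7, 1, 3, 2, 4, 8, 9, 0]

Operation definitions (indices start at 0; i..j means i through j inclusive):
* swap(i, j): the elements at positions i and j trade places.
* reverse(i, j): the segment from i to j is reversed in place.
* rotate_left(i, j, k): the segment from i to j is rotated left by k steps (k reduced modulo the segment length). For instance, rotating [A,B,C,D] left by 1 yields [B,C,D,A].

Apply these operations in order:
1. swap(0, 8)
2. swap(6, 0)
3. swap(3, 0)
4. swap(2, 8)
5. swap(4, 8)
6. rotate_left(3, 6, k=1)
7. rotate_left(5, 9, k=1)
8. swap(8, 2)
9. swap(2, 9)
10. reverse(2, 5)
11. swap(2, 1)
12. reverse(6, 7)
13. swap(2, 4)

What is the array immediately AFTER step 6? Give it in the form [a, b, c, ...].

Answer: [1, 5, 6, 7, 2, 9, 4, 8, 3, 0]

Derivation:
After 1 (swap(0, 8)): [9, 5, 7, 1, 3, 2, 4, 8, 6, 0]
After 2 (swap(6, 0)): [4, 5, 7, 1, 3, 2, 9, 8, 6, 0]
After 3 (swap(3, 0)): [1, 5, 7, 4, 3, 2, 9, 8, 6, 0]
After 4 (swap(2, 8)): [1, 5, 6, 4, 3, 2, 9, 8, 7, 0]
After 5 (swap(4, 8)): [1, 5, 6, 4, 7, 2, 9, 8, 3, 0]
After 6 (rotate_left(3, 6, k=1)): [1, 5, 6, 7, 2, 9, 4, 8, 3, 0]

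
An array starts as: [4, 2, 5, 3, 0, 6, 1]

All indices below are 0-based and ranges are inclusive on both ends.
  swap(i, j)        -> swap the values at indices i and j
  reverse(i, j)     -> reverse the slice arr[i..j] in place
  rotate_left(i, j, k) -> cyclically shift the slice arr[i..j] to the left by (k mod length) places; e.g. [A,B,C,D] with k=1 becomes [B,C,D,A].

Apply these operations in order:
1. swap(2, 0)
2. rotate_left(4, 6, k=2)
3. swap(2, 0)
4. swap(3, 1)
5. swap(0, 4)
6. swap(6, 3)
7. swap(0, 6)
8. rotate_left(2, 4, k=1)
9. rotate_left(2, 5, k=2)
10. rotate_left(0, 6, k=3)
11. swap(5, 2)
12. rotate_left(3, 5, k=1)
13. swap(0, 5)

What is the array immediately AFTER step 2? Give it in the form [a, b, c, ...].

After 1 (swap(2, 0)): [5, 2, 4, 3, 0, 6, 1]
After 2 (rotate_left(4, 6, k=2)): [5, 2, 4, 3, 1, 0, 6]

Answer: [5, 2, 4, 3, 1, 0, 6]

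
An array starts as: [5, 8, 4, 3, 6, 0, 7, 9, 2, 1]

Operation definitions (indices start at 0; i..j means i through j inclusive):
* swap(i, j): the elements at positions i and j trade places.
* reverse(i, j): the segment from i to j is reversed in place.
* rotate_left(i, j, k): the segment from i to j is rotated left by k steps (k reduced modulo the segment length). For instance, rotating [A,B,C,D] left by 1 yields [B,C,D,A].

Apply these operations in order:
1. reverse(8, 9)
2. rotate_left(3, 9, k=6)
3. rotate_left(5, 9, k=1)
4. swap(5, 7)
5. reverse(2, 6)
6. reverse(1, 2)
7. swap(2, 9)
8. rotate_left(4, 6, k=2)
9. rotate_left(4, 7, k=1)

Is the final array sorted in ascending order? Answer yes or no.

After 1 (reverse(8, 9)): [5, 8, 4, 3, 6, 0, 7, 9, 1, 2]
After 2 (rotate_left(3, 9, k=6)): [5, 8, 4, 2, 3, 6, 0, 7, 9, 1]
After 3 (rotate_left(5, 9, k=1)): [5, 8, 4, 2, 3, 0, 7, 9, 1, 6]
After 4 (swap(5, 7)): [5, 8, 4, 2, 3, 9, 7, 0, 1, 6]
After 5 (reverse(2, 6)): [5, 8, 7, 9, 3, 2, 4, 0, 1, 6]
After 6 (reverse(1, 2)): [5, 7, 8, 9, 3, 2, 4, 0, 1, 6]
After 7 (swap(2, 9)): [5, 7, 6, 9, 3, 2, 4, 0, 1, 8]
After 8 (rotate_left(4, 6, k=2)): [5, 7, 6, 9, 4, 3, 2, 0, 1, 8]
After 9 (rotate_left(4, 7, k=1)): [5, 7, 6, 9, 3, 2, 0, 4, 1, 8]

Answer: no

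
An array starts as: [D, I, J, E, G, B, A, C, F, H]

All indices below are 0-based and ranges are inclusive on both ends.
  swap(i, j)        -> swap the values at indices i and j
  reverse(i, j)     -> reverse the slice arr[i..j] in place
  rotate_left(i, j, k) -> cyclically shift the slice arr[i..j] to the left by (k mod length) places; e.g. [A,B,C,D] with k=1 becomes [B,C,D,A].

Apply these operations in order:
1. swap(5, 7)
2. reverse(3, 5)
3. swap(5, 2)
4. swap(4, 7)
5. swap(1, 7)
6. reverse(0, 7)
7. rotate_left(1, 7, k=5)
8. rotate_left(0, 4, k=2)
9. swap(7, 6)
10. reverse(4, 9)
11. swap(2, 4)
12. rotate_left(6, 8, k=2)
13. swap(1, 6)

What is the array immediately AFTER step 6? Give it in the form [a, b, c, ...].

Answer: [I, A, J, B, C, E, G, D, F, H]

Derivation:
After 1 (swap(5, 7)): [D, I, J, E, G, C, A, B, F, H]
After 2 (reverse(3, 5)): [D, I, J, C, G, E, A, B, F, H]
After 3 (swap(5, 2)): [D, I, E, C, G, J, A, B, F, H]
After 4 (swap(4, 7)): [D, I, E, C, B, J, A, G, F, H]
After 5 (swap(1, 7)): [D, G, E, C, B, J, A, I, F, H]
After 6 (reverse(0, 7)): [I, A, J, B, C, E, G, D, F, H]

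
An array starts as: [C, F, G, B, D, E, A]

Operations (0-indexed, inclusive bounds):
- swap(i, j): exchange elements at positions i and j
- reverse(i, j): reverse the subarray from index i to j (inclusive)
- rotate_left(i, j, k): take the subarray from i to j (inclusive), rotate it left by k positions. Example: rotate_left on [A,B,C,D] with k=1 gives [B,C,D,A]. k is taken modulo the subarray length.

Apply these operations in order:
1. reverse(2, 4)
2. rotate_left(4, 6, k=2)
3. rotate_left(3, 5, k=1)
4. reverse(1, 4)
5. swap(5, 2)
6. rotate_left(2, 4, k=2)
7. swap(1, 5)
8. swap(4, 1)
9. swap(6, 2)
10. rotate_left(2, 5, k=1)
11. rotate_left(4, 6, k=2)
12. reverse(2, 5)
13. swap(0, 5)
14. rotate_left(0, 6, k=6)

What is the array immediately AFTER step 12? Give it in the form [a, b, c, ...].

Answer: [C, D, G, F, A, B, E]

Derivation:
After 1 (reverse(2, 4)): [C, F, D, B, G, E, A]
After 2 (rotate_left(4, 6, k=2)): [C, F, D, B, A, G, E]
After 3 (rotate_left(3, 5, k=1)): [C, F, D, A, G, B, E]
After 4 (reverse(1, 4)): [C, G, A, D, F, B, E]
After 5 (swap(5, 2)): [C, G, B, D, F, A, E]
After 6 (rotate_left(2, 4, k=2)): [C, G, F, B, D, A, E]
After 7 (swap(1, 5)): [C, A, F, B, D, G, E]
After 8 (swap(4, 1)): [C, D, F, B, A, G, E]
After 9 (swap(6, 2)): [C, D, E, B, A, G, F]
After 10 (rotate_left(2, 5, k=1)): [C, D, B, A, G, E, F]
After 11 (rotate_left(4, 6, k=2)): [C, D, B, A, F, G, E]
After 12 (reverse(2, 5)): [C, D, G, F, A, B, E]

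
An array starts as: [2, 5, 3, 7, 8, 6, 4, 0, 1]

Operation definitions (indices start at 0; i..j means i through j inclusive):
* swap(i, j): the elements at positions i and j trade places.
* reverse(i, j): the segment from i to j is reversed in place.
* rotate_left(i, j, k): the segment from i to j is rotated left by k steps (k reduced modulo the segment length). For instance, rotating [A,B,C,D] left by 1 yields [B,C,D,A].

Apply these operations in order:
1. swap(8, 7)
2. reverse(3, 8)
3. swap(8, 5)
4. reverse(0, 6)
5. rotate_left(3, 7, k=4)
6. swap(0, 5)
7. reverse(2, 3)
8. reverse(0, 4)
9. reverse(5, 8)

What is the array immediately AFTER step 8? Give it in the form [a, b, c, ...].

Answer: [0, 1, 8, 7, 3, 6, 5, 2, 4]

Derivation:
After 1 (swap(8, 7)): [2, 5, 3, 7, 8, 6, 4, 1, 0]
After 2 (reverse(3, 8)): [2, 5, 3, 0, 1, 4, 6, 8, 7]
After 3 (swap(8, 5)): [2, 5, 3, 0, 1, 7, 6, 8, 4]
After 4 (reverse(0, 6)): [6, 7, 1, 0, 3, 5, 2, 8, 4]
After 5 (rotate_left(3, 7, k=4)): [6, 7, 1, 8, 0, 3, 5, 2, 4]
After 6 (swap(0, 5)): [3, 7, 1, 8, 0, 6, 5, 2, 4]
After 7 (reverse(2, 3)): [3, 7, 8, 1, 0, 6, 5, 2, 4]
After 8 (reverse(0, 4)): [0, 1, 8, 7, 3, 6, 5, 2, 4]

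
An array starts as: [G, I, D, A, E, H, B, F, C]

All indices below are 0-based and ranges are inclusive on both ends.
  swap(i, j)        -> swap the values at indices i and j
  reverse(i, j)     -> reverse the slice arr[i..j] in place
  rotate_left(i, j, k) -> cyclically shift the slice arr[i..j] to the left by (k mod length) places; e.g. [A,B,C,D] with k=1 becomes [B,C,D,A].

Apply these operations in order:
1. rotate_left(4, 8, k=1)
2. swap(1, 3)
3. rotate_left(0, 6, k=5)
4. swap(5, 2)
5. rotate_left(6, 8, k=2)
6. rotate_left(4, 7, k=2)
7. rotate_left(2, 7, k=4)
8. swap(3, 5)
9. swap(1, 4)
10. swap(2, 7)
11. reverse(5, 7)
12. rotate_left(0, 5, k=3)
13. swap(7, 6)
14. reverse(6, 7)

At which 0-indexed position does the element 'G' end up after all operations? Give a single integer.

Answer: 7

Derivation:
After 1 (rotate_left(4, 8, k=1)): [G, I, D, A, H, B, F, C, E]
After 2 (swap(1, 3)): [G, A, D, I, H, B, F, C, E]
After 3 (rotate_left(0, 6, k=5)): [B, F, G, A, D, I, H, C, E]
After 4 (swap(5, 2)): [B, F, I, A, D, G, H, C, E]
After 5 (rotate_left(6, 8, k=2)): [B, F, I, A, D, G, E, H, C]
After 6 (rotate_left(4, 7, k=2)): [B, F, I, A, E, H, D, G, C]
After 7 (rotate_left(2, 7, k=4)): [B, F, D, G, I, A, E, H, C]
After 8 (swap(3, 5)): [B, F, D, A, I, G, E, H, C]
After 9 (swap(1, 4)): [B, I, D, A, F, G, E, H, C]
After 10 (swap(2, 7)): [B, I, H, A, F, G, E, D, C]
After 11 (reverse(5, 7)): [B, I, H, A, F, D, E, G, C]
After 12 (rotate_left(0, 5, k=3)): [A, F, D, B, I, H, E, G, C]
After 13 (swap(7, 6)): [A, F, D, B, I, H, G, E, C]
After 14 (reverse(6, 7)): [A, F, D, B, I, H, E, G, C]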